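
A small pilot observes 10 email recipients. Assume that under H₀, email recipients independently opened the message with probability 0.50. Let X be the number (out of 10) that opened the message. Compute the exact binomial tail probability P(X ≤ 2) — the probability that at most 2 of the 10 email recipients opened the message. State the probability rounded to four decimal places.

P = 0.0547

X is binomial with n = 10 and p = 0.50.
P(X ≤ 2) = C(10,0)·0.50^0·0.50^10 + C(10,1)·0.50^1·0.50^9 + C(10,2)·0.50^2·0.50^8.
= 0.000977 + 0.009766 + 0.043945 = 0.0547.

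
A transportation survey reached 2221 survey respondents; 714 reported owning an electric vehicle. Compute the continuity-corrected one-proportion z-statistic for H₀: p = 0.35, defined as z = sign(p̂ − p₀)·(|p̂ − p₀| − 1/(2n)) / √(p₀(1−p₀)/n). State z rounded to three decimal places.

With x = 714 successes in n = 2221, p̂ = 0.32148. p̂ − p₀ = -0.028523.
Continuity correction 1/(2n) = 1/4442 = 0.000225.
Corrected numerator: |-0.028523| − 0.000225 = 0.028298.
Null standard error: √(0.35·0.65/2221) = √0.000102431 = 0.010121.
z = −0.028298/0.010121 = -2.796.

z = -2.796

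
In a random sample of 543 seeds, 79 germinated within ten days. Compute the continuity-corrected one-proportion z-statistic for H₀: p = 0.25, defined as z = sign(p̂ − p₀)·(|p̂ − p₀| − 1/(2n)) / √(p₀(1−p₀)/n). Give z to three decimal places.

p̂ = 79/543 = 0.14549. p̂ − p₀ = -0.104512.
1/(2n) = 0.000921.
Corrected numerator: |-0.104512| − 0.000921 = 0.103591.
Null standard error: √(0.25·0.75/543) = √0.000345304 = 0.018582.
z = −0.103591/0.018582 = -5.575.

z = -5.575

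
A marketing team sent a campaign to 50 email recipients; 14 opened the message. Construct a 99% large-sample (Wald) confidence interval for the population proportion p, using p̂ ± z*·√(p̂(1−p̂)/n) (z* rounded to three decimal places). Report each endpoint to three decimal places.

p̂ = 14/50 = 0.28000.
SE(p̂) = √(0.28000·0.72000/50) = 0.063498.
z* = 2.576 at the 99% level.
Margin of error: 2.576 × 0.063498 = 0.16357.
So the interval runs from 0.116 to 0.444.

(0.116, 0.444)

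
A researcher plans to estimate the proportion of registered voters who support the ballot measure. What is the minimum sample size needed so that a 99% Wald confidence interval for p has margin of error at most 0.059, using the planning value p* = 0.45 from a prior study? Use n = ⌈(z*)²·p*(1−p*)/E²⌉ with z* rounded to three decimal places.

n = 472

z* = 2.576 at the 99% level.
p*(1−p*) = 0.2475.
Required n before rounding: 6.635776 × 0.2475 / 0.059² = 471.805.
Rounding up, n = 472.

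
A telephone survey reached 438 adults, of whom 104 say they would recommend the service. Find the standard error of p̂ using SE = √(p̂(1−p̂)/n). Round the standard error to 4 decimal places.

SE = 0.0203

p̂ = 104/438 = 0.23744.
p̂(1−p̂) = 0.23744·0.76256 = 0.181062.
SE = √(0.181062/438) = 0.0203.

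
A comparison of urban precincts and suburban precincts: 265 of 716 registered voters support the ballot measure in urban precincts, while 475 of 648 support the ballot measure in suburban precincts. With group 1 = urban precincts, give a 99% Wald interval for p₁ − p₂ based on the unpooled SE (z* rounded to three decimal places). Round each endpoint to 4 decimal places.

p̂₁ = 265/716 = 0.37011, p̂₂ = 475/648 = 0.73302; p̂₁ − p̂₂ = -0.36291.
SE = √(0.000325599 + 0.000302005) = √0.000627604 = 0.025052.
For 99% confidence, z* = 2.576. Margin of error = 0.06453.
Interval: -0.36291 ± 0.06453 → (-0.4274, -0.2984).

(-0.4274, -0.2984)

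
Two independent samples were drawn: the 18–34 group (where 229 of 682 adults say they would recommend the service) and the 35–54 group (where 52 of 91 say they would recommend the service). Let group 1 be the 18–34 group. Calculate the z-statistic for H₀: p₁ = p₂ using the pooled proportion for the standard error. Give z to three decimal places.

Sample proportions: p̂₁ = 229/682 = 0.33578 and p̂₂ = 52/91 = 0.57143.
Pooling: p̂ = 281/773 = 0.36352.
Pooled SE = √[0.2313729·0.01245529] ≈ 0.053683.
z = (p̂₁ − p̂₂)/SE = (0.33578 − 0.57143)/0.053683 = -0.23565/0.053683 = -4.390.

z = -4.390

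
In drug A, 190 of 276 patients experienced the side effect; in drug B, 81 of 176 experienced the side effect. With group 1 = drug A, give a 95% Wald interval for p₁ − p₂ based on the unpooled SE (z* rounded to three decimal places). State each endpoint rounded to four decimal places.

p̂₁ = 190/276 = 0.68841, p̂₂ = 81/176 = 0.46023; p̂₁ − p̂₂ = 0.22818.
SE = √(0.000777186 + 0.001411467) = √0.002188653 = 0.046783.
z* = 1.960 at the 95% level. Margin = 1.960·0.046783 = 0.09169.
So the interval runs from 0.1365 to 0.3199.

(0.1365, 0.3199)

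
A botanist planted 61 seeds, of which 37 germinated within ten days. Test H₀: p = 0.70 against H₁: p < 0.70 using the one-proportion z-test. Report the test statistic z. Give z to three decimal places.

Sample proportion p̂ = 37/61 = 0.60656.
Null standard error: √(0.70·0.30/61) = √0.003442623 = 0.058674.
z = (0.60656 − 0.70)/0.058674 = -0.09344/0.058674 = -1.593.

z = -1.593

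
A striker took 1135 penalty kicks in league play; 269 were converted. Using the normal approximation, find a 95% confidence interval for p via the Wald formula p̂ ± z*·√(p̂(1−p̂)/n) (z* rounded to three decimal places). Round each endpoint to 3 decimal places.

The sample proportion is 269/1135 = 0.23700.
Standard error of p̂: √(0.180833/1135) = √0.000159325 = 0.012622.
For 95% confidence, z* = 1.960.
Margin = 1.960·0.012622 = 0.02474.
Interval: 0.23700 ± 0.02474 → (0.212, 0.262).

(0.212, 0.262)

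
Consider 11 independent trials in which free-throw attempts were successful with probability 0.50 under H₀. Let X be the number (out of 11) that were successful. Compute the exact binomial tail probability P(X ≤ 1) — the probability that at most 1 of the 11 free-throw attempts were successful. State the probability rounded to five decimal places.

X is binomial with n = 11 and p = 0.50.
P(X ≤ 1) = C(11,0)·0.50^0·0.50^11 + C(11,1)·0.50^1·0.50^10.
= 0.000488 + 0.005371 = 0.00586.

P = 0.00586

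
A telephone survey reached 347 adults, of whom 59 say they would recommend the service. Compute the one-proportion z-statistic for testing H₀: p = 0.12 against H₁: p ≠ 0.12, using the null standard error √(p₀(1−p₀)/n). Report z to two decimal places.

z = 2.87

p̂ = 59/347 = 0.17003.
Under H₀, SE = √(p₀(1−p₀)/n) = √(0.12·0.88/347) = √0.000304323 = 0.017445.
Test statistic: z = 0.05003/0.017445 = 2.87.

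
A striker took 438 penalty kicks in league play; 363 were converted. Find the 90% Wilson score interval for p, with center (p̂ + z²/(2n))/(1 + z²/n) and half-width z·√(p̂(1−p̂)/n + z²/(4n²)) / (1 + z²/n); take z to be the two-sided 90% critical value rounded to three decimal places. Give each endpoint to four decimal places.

(0.7972, 0.8563)

p̂ = 363/438 = 0.82877; z = 1.645, so z² = 2.706025.
1 + z²/n = 1.006178.
Adjusted center: (0.82877 + z²/(2n))/1.006178 = 0.82675.
Radicand: p̂(1−p̂)/n + z²/(4n²) = 0.000324000 + 0.000003526 = 0.000327526.
Half-width = 1.645·√0.000327526/1.006178 = 0.02959.
Interval: 0.82675 ± 0.02959 → (0.7972, 0.8563).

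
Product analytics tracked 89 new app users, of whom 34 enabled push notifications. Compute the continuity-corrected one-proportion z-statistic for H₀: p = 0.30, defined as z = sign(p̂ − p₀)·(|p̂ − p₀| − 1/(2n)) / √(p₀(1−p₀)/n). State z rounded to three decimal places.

With x = 34 successes in n = 89, p̂ = 0.38202. p̂ − p₀ = 0.082022.
1/(2n) = 0.005618.
Corrected numerator: |0.082022| − 0.005618 = 0.076404.
SE₀ = √(0.30·0.70/89) = 0.048575.
z = +0.076404/0.048575 = 1.573.

z = 1.573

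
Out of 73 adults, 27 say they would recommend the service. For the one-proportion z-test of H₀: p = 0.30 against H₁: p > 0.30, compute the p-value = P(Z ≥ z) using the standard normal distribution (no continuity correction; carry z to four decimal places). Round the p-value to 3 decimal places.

p-value = 0.096

Sample proportion p̂ = 27/73 = 0.36986.
Under H₀, SE = √(p₀(1−p₀)/n) = √(0.30·0.70/73) = √0.002876712 = 0.053635.
Test statistic (full precision, shown to 4 dp): z = (27/73 − 0.30)/SE₀ ≈ 1.3026.
p-value = P(Z ≥ z) with z = 1.3026 → 0.096.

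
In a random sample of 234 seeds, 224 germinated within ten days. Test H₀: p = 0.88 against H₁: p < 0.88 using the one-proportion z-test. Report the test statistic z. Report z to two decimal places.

z = 3.64

The sample proportion is 224/234 = 0.95726.
Under H₀, SE = √(p₀(1−p₀)/n) = √(0.88·0.12/234) = √0.000451282 = 0.021243.
z = (0.95726 − 0.88)/0.021243 = 0.07726/0.021243 = 3.64.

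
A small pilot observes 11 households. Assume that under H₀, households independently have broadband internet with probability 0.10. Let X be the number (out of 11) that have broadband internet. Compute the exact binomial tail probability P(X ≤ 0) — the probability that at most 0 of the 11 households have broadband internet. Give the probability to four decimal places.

P = 0.3138

X is binomial with n = 11 and p = 0.10.
P(X ≤ 0) = C(11,0)·0.10^0·0.90^11.
= 0.313811 = 0.3138.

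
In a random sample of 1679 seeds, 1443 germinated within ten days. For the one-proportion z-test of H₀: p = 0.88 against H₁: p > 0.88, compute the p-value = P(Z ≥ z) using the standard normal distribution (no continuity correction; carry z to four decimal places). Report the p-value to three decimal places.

Sample proportion p̂ = 1443/1679 = 0.85944.
Null standard error: √(0.88·0.12/1679) = √0.000062895 = 0.007931.
z = (p̂ − p₀)/SE = (1443/1679 − 0.88)/0.007931 ≈ -2.5925.
From the standard normal, P(Z ≥ z) = 0.995.

p-value = 0.995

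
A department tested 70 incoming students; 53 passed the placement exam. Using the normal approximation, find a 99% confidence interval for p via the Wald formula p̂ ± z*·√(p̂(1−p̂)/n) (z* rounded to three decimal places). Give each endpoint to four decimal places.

(0.6251, 0.8892)

p̂ = 53/70 = 0.75714.
SE(p̂) = √(0.75714·0.24286/70) = 0.051253.
z* = 2.576 at the 99% level.
Margin = 2.576·0.051253 = 0.13203.
So the interval runs from 0.6251 to 0.8892.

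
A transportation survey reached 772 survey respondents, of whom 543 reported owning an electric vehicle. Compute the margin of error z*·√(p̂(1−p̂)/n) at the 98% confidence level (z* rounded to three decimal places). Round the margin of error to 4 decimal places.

p̂ = 543/772 = 0.70337.
Standard error of p̂: √(0.208642/772) = √0.000270261 = 0.016440.
For 98% confidence, z* = 2.326.
ME = 2.326·0.016440 = 0.0382.

ME = 0.0382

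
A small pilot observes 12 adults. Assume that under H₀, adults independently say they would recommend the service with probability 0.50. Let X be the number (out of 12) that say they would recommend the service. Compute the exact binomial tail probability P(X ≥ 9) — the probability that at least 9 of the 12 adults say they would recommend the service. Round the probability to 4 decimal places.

X is binomial with n = 12 and p = 0.50.
P(X ≥ 9) = C(12,9)·0.50^9·0.50^3 + C(12,10)·0.50^10·0.50^2 + C(12,11)·0.50^11·0.50^1 + C(12,12)·0.50^12·0.50^0.
= 0.053711 + 0.016113 + 0.002930 + 0.000244 = 0.0730.

P = 0.0730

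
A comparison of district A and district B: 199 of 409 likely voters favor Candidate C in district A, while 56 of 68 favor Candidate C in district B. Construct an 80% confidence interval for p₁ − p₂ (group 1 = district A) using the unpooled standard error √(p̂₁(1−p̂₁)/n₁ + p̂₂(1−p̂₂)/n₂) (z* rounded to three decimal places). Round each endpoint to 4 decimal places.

(-0.4042, -0.2698)

p̂₁ = 199/409 = 0.48655, p̂₂ = 56/68 = 0.82353; p̂₁ − p̂₂ = -0.33698.
Unpooled SE = √(p̂₁(1−p̂₁)/n₁ + p̂₂(1−p̂₂)/n₂) = √(0.000610805 + 0.002137187) = 0.052421.
z* = 1.282 at the 80% level. Margin of error = 0.06720.
So the interval runs from -0.4042 to -0.2698.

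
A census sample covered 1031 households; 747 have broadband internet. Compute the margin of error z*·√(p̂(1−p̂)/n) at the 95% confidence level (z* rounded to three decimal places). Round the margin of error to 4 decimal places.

With x = 747 successes in n = 1031, p̂ = 0.72454.
SE = √(p̂(1−p̂)/n) = √(0.199582/1031) = 0.013913.
z* = 1.960 at the 95% level.
So ME = 0.0273.

ME = 0.0273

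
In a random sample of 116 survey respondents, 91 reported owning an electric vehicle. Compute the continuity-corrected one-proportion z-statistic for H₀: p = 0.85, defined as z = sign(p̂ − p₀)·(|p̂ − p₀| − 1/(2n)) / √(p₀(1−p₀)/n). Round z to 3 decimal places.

Sample proportion p̂ = 91/116 = 0.78448. p̂ − p₀ = -0.065517.
1/(2n) = 0.004310.
Corrected numerator: |-0.065517| − 0.004310 = 0.061207.
Null standard error: √(0.85·0.15/116) = √0.001099138 = 0.033153.
z = (−)0.061207/0.033153 = -1.846.

z = -1.846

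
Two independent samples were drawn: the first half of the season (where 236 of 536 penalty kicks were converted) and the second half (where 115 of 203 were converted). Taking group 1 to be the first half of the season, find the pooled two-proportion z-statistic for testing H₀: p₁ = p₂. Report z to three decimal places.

z = -3.067

Sample proportions: p̂₁ = 236/536 = 0.44030 and p̂₂ = 115/203 = 0.56650.
Pooled p̂ = (236+115)/(536+203) = 351/739 = 0.47497.
Pooled SE = √[0.2493733·0.00679178] ≈ 0.041154.
z = -0.12620/0.041154 = -3.067.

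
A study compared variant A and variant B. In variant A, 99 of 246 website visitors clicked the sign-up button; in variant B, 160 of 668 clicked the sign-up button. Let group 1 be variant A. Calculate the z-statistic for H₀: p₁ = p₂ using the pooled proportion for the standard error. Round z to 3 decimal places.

Sample proportions: p̂₁ = 99/246 = 0.40244 and p̂₂ = 160/668 = 0.23952.
Pooling: p̂ = 259/914 = 0.28337.
Pooled SE = √[0.2030714·0.00556205] ≈ 0.033608.
z = (p̂₁ − p̂₂)/SE = (0.40244 − 0.23952)/0.033608 = 0.16292/0.033608 = 4.848.

z = 4.848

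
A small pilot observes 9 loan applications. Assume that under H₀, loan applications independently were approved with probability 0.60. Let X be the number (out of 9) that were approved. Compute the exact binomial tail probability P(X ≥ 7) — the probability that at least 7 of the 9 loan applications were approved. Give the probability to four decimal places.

P = 0.2318

X is binomial with n = 9 and p = 0.60.
P(X ≥ 7) = C(9,7)·0.60^7·0.40^2 + C(9,8)·0.60^8·0.40^1 + C(9,9)·0.60^9·0.40^0.
= 0.161243 + 0.060466 + 0.010078 = 0.2318.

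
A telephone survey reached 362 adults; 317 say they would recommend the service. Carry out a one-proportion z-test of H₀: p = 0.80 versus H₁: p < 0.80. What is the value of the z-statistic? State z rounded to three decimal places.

z = 3.600

Sample proportion p̂ = 317/362 = 0.87569.
Under H₀, SE = √(p₀(1−p₀)/n) = √(0.80·0.20/362) = √0.000441989 = 0.021024.
z = (0.87569 − 0.80)/0.021024 = 0.07569/0.021024 = 3.600.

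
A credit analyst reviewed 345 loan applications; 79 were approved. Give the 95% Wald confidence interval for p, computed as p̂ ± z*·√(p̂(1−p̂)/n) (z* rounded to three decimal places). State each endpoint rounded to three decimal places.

The sample proportion is 79/345 = 0.22899.
SE = √(p̂(1−p̂)/n) = √(0.176551/345) = 0.022622.
The 95% critical value is z* = 1.960.
Margin of error: 1.960 × 0.022622 = 0.04434.
CI: 0.22899 ± 0.04434 = (0.185, 0.273).

(0.185, 0.273)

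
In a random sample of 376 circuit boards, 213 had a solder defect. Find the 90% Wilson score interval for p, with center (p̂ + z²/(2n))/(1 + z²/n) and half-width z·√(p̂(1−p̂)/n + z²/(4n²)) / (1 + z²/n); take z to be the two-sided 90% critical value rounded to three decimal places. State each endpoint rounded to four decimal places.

Here p̂ = 213/376 = 0.56649 and z = 1.645 (z² = 2.706025).
1 + z²/n = 1.007197.
Center = (0.56649 + 0.003598)/1.007197 = 0.56601.
Radicand: p̂(1−p̂)/n + z²/(4n²) = 0.000653136 + 0.000004785 = 0.000657921.
Half-width = 1.645·√0.000657921/1.007197 = 0.04189.
CI: 0.56601 ± 0.04189 = (0.5241, 0.6079).

(0.5241, 0.6079)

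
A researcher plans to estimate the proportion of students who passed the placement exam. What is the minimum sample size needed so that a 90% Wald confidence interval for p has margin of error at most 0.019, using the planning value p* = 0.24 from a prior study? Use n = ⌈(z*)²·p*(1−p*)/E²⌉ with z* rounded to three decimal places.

n = 1368

The 90% critical value is z* = 1.645.
p*(1−p*) = 0.1824.
Required n before rounding: 2.706025 × 0.1824 / 0.019² = 1367.255.
⌈1367.255⌉ = 1368.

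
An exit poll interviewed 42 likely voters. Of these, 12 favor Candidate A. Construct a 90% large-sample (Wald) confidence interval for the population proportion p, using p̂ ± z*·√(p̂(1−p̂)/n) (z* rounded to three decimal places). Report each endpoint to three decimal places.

(0.171, 0.400)

The sample proportion is 12/42 = 0.28571.
SE(p̂) = √(0.28571·0.71429/42) = 0.069707.
z* = 1.645 at the 90% level.
Margin of error: 1.645 × 0.069707 = 0.11467.
CI: 0.28571 ± 0.11467 = (0.171, 0.400).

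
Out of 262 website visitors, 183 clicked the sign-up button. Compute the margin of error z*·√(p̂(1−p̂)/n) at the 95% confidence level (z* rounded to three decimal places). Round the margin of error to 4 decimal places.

ME = 0.0556

p̂ = 183/262 = 0.69847.
SE(p̂) = √(0.69847·0.30153/262) = 0.028352.
The 95% critical value is z* = 1.960.
ME = 1.960·0.028352 = 0.0556.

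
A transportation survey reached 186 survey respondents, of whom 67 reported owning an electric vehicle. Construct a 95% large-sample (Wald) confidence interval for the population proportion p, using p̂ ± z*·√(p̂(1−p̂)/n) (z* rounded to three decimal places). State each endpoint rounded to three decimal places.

p̂ = 67/186 = 0.36022.
SE = √(p̂(1−p̂)/n) = √(0.230460/186) = 0.035200.
The 95% critical value is z* = 1.960.
Margin = 1.960·0.035200 = 0.06899.
CI: 0.36022 ± 0.06899 = (0.291, 0.429).

(0.291, 0.429)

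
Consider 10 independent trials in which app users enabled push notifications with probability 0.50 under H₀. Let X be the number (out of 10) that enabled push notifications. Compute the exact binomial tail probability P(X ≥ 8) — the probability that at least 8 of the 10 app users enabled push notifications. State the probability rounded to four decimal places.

P = 0.0547

X is binomial with n = 10 and p = 0.50.
P(X ≥ 8) = C(10,8)·0.50^8·0.50^2 + C(10,9)·0.50^9·0.50^1 + C(10,10)·0.50^10·0.50^0.
= 0.043945 + 0.009766 + 0.000977 = 0.0547.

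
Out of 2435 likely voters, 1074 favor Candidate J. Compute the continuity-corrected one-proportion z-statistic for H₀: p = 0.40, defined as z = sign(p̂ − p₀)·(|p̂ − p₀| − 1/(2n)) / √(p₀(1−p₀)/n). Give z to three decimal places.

p̂ = 1074/2435 = 0.44107. p̂ − p₀ = 0.041068.
Continuity correction 1/(2n) = 1/4870 = 0.000205.
Corrected numerator: |0.041068| − 0.000205 = 0.040863.
Null standard error: √(0.40·0.60/2435) = √0.000098563 = 0.009928.
z = (+)0.040863/0.009928 = 4.116.

z = 4.116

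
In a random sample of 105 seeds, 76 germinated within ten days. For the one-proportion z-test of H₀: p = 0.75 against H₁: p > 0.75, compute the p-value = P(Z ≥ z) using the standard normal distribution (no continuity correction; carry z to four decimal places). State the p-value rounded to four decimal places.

Sample proportion p̂ = 76/105 = 0.72381.
Null standard error: √(0.75·0.25/105) = √0.001785714 = 0.042258.
Test statistic (full precision, shown to 4 dp): z = (76/105 − 0.75)/SE₀ ≈ -0.6198.
From the standard normal, P(Z ≥ z) = 0.7323.

p-value = 0.7323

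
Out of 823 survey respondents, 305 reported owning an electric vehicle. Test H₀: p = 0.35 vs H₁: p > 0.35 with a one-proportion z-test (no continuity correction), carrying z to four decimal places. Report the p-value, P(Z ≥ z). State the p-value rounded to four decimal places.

p̂ = 305/823 = 0.37060.
Under H₀, SE = √(p₀(1−p₀)/n) = √(0.35·0.65/823) = √0.000276428 = 0.016626.
Test statistic (full precision, shown to 4 dp): z = (305/823 − 0.35)/SE₀ ≈ 1.2387.
p-value = P(Z ≥ z) with z = 1.2387 → 0.1077.

p-value = 0.1077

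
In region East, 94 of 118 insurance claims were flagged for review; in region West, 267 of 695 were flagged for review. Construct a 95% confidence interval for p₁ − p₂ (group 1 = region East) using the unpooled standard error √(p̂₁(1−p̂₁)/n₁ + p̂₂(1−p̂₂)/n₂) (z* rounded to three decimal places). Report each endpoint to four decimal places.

p̂₁ = 94/118 = 0.79661, p̂₂ = 267/695 = 0.38417; p̂₁ − p̂₂ = 0.41244.
SE = √(0.001373071 + 0.000340409) = √0.001713480 = 0.041394.
The 95% critical value is z* = 1.960. Margin of error = 0.08113.
Interval: 0.41244 ± 0.08113 → (0.3313, 0.4936).

(0.3313, 0.4936)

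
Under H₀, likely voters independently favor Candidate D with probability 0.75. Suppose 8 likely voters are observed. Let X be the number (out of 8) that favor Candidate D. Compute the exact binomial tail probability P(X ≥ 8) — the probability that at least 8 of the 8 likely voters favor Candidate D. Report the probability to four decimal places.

X ~ Binomial(n=8, p=0.75).
P(X ≥ 8) = C(8,8)·0.75^8·0.25^0.
= 0.100113 = 0.1001.

P = 0.1001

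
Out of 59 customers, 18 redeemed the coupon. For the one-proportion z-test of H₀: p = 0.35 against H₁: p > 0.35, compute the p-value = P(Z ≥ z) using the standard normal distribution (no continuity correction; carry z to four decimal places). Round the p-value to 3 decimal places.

p-value = 0.765

With x = 18 successes in n = 59, p̂ = 0.30508.
Under H₀, SE = √(p₀(1−p₀)/n) = √(0.35·0.65/59) = √0.003855932 = 0.062096.
z = (p̂ − p₀)/SE = (18/59 − 0.35)/0.062096 ≈ -0.7233.
From the standard normal, P(Z ≥ z) = 0.765.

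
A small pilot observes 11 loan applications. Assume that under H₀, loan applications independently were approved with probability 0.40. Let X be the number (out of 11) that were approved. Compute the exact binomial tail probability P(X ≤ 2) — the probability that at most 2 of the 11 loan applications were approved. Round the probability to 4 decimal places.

X ~ Binomial(n=11, p=0.40).
P(X ≤ 2) = C(11,0)·0.40^0·0.60^11 + C(11,1)·0.40^1·0.60^10 + C(11,2)·0.40^2·0.60^9.
= 0.003628 + 0.026605 + 0.088684 = 0.1189.

P = 0.1189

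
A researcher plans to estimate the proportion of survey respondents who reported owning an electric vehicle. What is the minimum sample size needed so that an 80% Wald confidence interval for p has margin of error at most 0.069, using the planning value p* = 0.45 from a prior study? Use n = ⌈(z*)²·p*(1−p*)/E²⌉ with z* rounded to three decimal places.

For 80% confidence, z* = 1.282.
p*(1−p*) = 0.2475.
Required n before rounding: 1.643524 × 0.2475 / 0.069² = 85.438.
⌈85.438⌉ = 86.

n = 86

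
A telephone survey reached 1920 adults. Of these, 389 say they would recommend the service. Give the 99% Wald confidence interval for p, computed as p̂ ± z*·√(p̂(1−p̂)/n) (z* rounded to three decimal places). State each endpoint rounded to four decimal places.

(0.1790, 0.2262)

Sample proportion p̂ = 389/1920 = 0.20260.
SE = √(p̂(1−p̂)/n) = √(0.161556/1920) = 0.009173.
For 99% confidence, z* = 2.576.
Margin = 2.576·0.009173 = 0.02363.
So the interval runs from 0.1790 to 0.2262.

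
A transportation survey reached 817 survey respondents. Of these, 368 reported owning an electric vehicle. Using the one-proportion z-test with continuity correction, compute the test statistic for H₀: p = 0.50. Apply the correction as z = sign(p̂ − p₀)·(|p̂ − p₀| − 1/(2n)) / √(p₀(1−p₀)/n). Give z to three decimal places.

z = -2.799

The sample proportion is 368/817 = 0.45043. p̂ − p₀ = -0.049572.
Continuity correction 1/(2n) = 1/1634 = 0.000612.
Corrected numerator: |-0.049572| − 0.000612 = 0.048960.
Under H₀, SE = √(p₀(1−p₀)/n) = √(0.50·0.50/817) = √0.000305998 = 0.017493.
z = (−)0.048960/0.017493 = -2.799.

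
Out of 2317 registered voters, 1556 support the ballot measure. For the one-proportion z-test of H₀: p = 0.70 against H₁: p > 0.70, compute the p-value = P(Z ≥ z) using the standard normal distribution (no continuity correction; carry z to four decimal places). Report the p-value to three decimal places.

p-value = 0.999

The sample proportion is 1556/2317 = 0.67156.
Null standard error: √(0.70·0.30/2317) = √0.000090634 = 0.009520.
z = (p̂ − p₀)/SE = (1556/2317 − 0.70)/0.009520 ≈ -2.9875.
p-value = P(Z ≥ z) with z = -2.9875 → 0.999.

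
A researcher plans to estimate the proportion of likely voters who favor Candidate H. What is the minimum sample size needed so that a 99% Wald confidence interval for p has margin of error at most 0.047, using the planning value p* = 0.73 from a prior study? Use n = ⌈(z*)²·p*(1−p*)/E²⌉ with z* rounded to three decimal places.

z* = 2.576 at the 99% level.
p*(1−p*) = 0.73·0.27 = 0.1971.
Required n before rounding: 6.635776 × 0.1971 / 0.047² = 592.083.
Rounding up, n = 593.

n = 593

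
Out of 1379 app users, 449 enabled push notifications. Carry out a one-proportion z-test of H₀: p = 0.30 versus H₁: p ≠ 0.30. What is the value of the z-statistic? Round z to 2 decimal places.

z = 2.07

Sample proportion p̂ = 449/1379 = 0.32560.
SE₀ = √(0.30·0.70/1379) = 0.012340.
z = (p̂ − p₀)/SE = (0.32560 − 0.30)/0.012340 = 2.07.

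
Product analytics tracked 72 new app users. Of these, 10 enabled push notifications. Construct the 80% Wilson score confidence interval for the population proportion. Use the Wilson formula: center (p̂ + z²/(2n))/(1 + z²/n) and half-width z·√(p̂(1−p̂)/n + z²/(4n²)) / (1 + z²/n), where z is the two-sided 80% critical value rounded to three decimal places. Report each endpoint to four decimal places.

(0.0947, 0.1992)

p̂ = 10/72 = 0.13889; z = 1.282, so z² = 1.643524.
1 + z²/n = 1.022827.
Adjusted center: (0.13889 + z²/(2n))/1.022827 = 0.14695.
Radicand: p̂(1−p̂)/n + z²/(4n²) = 0.001661094 + 0.000079259 = 0.001740353.
Half-width = z·√(radicand)/denom = 1.282·0.041718/1.022827 = 0.05229.
So the interval runs from 0.0947 to 0.1992.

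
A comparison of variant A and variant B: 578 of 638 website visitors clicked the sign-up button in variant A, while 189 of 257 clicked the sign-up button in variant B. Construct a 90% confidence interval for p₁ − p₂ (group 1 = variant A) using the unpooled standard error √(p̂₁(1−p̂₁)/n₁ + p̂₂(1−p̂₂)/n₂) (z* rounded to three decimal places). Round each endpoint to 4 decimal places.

p̂₁ = 578/638 = 0.90596, p̂₂ = 189/257 = 0.73541; p̂₁ − p̂₂ = 0.17055.
SE = √(0.000133542 + 0.000757132) = √0.000890674 = 0.029844.
z* = 1.645 at the 90% level. Margin = 1.645·0.029844 = 0.04909.
CI: 0.17055 ± 0.04909 = (0.1215, 0.2196).

(0.1215, 0.2196)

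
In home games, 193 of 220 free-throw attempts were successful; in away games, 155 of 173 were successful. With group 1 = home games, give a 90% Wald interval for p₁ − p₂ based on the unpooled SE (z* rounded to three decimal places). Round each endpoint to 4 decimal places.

p̂₁ = 193/220 = 0.87727, p̂₂ = 155/173 = 0.89595; p̂₁ − p̂₂ = -0.01868.
Unpooled SE = √(p̂₁(1−p̂₁)/n₁ + p̂₂(1−p̂₂)/n₂) = √(0.000489388 + 0.000538848) = 0.032066.
z* = 1.645 at the 90% level. Margin of error = 0.05275.
Interval: -0.01868 ± 0.05275 → (-0.0714, 0.0341).

(-0.0714, 0.0341)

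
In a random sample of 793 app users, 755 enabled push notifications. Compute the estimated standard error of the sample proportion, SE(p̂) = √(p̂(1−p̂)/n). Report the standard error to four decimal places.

p̂ = 755/793 = 0.95208.
p̂(1−p̂) = 0.95208·0.04792 = 0.045624.
SE = √(0.045624/793) = 0.0076.

SE = 0.0076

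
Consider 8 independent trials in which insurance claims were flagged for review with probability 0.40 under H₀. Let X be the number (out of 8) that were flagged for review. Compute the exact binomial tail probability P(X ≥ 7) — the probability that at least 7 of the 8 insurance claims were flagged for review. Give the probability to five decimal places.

P = 0.00852

X ~ Binomial(n=8, p=0.40).
P(X ≥ 7) = C(8,7)·0.40^7·0.60^1 + C(8,8)·0.40^8·0.60^0.
= 0.007864 + 0.000655 = 0.00852.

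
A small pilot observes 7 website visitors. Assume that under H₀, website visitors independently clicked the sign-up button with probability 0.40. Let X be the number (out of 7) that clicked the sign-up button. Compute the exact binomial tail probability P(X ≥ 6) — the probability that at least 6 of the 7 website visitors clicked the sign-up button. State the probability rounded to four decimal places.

P = 0.0188

X is binomial with n = 7 and p = 0.40.
P(X ≥ 6) = C(7,6)·0.40^6·0.60^1 + C(7,7)·0.40^7·0.60^0.
= 0.017203 + 0.001638 = 0.0188.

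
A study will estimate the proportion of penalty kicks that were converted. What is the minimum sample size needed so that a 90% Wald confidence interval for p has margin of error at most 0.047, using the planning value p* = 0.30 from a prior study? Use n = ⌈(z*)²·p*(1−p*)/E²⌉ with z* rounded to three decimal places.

z* = 1.645 at the 90% level.
p*(1−p*) = 0.2100.
(z*)²·p*(1−p*)/E² = 2.706025·0.2100/0.002209 = 257.250.
⌈257.250⌉ = 258.

n = 258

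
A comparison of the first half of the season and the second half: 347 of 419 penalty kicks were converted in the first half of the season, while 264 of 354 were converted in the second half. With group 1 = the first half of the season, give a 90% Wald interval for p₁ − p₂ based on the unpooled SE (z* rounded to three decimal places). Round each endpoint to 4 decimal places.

(0.0337, 0.1311)

p̂₁ = 0.82816, p̂₂ = 0.74576, so the observed difference is 0.08240.
SE = √(0.000339641 + 0.000535595) = √0.000875236 = 0.029584.
For 90% confidence, z* = 1.645. Margin of error = 0.04867.
CI: 0.08240 ± 0.04867 = (0.0337, 0.1311).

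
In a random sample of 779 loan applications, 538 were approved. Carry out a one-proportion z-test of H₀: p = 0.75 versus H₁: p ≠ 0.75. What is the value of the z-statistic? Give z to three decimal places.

z = -3.827

Sample proportion p̂ = 538/779 = 0.69063.
SE₀ = √(0.75·0.25/779) = 0.015514.
Test statistic: z = -0.05937/0.015514 = -3.827.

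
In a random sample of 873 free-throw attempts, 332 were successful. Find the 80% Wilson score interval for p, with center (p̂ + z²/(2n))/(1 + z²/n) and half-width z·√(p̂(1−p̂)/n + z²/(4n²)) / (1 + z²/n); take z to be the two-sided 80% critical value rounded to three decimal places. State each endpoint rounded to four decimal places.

(0.3595, 0.4016)

p̂ = 332/873 = 0.38030; z = 1.282, so z² = 1.643524.
Denominator 1 + z²/n = 1 + 1.643524/873 = 1.001883.
Center = (0.38030 + 0.000941)/1.001883 = 0.38052.
Radicand: p̂(1−p̂)/n + z²/(4n²) = 0.000269956 + 0.000000539 = 0.000270495.
Half-width = z·√(radicand)/denom = 1.282·0.016447/1.001883 = 0.02105.
CI: 0.38052 ± 0.02105 = (0.3595, 0.4016).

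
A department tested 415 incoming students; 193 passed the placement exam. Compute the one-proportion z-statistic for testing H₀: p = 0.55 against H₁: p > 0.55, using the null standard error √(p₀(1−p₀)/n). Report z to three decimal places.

Sample proportion p̂ = 193/415 = 0.46506.
Null standard error: √(0.55·0.45/415) = √0.000596386 = 0.024421.
z = (p̂ − p₀)/SE = (0.46506 − 0.55)/0.024421 = -3.478.

z = -3.478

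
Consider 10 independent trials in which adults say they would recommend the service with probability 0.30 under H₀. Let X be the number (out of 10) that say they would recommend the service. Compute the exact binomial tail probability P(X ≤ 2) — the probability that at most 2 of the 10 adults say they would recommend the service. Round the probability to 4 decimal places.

P = 0.3828

X is binomial with n = 10 and p = 0.30.
P(X ≤ 2) = C(10,0)·0.30^0·0.70^10 + C(10,1)·0.30^1·0.70^9 + C(10,2)·0.30^2·0.70^8.
= 0.028248 + 0.121061 + 0.233474 = 0.3828.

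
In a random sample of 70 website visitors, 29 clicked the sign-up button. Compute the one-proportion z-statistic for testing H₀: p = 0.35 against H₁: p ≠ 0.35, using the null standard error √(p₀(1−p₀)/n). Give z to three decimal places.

z = 1.128

p̂ = 29/70 = 0.41429.
SE₀ = √(0.35·0.65/70) = 0.057009.
z = (0.41429 − 0.35)/0.057009 = 0.06429/0.057009 = 1.128.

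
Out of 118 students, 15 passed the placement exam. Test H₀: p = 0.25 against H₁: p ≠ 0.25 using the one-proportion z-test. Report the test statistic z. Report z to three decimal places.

With x = 15 successes in n = 118, p̂ = 0.12712.
Null standard error: √(0.25·0.75/118) = √0.001588983 = 0.039862.
Test statistic: z = -0.12288/0.039862 = -3.083.

z = -3.083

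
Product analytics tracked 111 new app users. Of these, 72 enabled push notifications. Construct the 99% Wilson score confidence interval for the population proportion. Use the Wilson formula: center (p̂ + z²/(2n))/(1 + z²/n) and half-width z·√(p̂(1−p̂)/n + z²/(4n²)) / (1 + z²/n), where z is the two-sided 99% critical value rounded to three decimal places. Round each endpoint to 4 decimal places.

p̂ = 72/111 = 0.64865; z = 2.576, so z² = 6.635776.
1 + z²/n = 1.059782.
Adjusted center: (0.64865 + z²/(2n))/1.059782 = 0.64026.
Radicand: p̂(1−p̂)/n + z²/(4n²) = 0.002053185 + 0.000134644 = 0.002187829.
Half-width = 2.576·√0.002187829/1.059782 = 0.11369.
CI: 0.64026 ± 0.11369 = (0.5266, 0.7540).

(0.5266, 0.7540)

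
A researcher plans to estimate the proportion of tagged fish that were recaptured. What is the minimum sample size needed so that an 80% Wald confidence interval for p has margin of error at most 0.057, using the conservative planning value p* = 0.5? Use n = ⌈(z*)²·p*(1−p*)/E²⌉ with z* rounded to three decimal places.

n = 127

The 80% critical value is z* = 1.282.
p*(1−p*) = 0.50·0.50 = 0.2500.
(z*)²·p*(1−p*)/E² = 1.643524·0.2500/0.003249 = 126.464.
Rounding up, n = 127.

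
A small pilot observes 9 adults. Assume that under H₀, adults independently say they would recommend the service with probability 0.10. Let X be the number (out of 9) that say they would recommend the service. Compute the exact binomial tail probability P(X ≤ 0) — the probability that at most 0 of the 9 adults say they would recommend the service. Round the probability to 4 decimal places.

P = 0.3874

X ~ Binomial(n=9, p=0.10).
P(X ≤ 0) = C(9,0)·0.10^0·0.90^9.
= 0.387420 = 0.3874.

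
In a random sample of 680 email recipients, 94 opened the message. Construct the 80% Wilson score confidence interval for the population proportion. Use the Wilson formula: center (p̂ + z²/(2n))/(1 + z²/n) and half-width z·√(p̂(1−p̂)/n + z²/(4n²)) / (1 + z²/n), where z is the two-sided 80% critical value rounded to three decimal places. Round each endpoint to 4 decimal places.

Here p̂ = 94/680 = 0.13824 and z = 1.282 (z² = 1.643524).
1 + z²/n = 1.002417.
Adjusted center: (0.13824 + z²/(2n))/1.002417 = 0.13911.
Radicand: p̂(1−p̂)/n + z²/(4n²) = 0.000175186 + 0.000000889 = 0.000176075.
Half-width = z·√(radicand)/denom = 1.282·0.013269/1.002417 = 0.01697.
Interval: 0.13911 ± 0.01697 → (0.1221, 0.1561).

(0.1221, 0.1561)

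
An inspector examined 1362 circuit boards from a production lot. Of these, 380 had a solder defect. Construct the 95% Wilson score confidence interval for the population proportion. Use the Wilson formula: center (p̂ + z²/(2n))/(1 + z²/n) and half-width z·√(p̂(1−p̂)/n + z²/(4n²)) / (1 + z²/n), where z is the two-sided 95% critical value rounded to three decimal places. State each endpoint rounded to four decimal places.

p̂ = 380/1362 = 0.27900; z = 1.960, so z² = 3.841600.
Denominator 1 + z²/n = 1 + 3.841600/1362 = 1.002821.
Adjusted center: (0.27900 + z²/(2n))/1.002821 = 0.27962.
Radicand: p̂(1−p̂)/n + z²/(4n²) = 0.000147694 + 0.000000518 = 0.000148212.
Half-width = 1.960·√0.000148212/1.002821 = 0.02379.
Interval: 0.27962 ± 0.02379 → (0.2558, 0.3034).

(0.2558, 0.3034)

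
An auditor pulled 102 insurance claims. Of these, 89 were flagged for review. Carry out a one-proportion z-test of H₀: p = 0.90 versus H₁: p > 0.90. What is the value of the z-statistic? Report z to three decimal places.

z = -0.924

Sample proportion p̂ = 89/102 = 0.87255.
Under H₀, SE = √(p₀(1−p₀)/n) = √(0.90·0.10/102) = √0.000882353 = 0.029704.
z = (p̂ − p₀)/SE = (0.87255 − 0.90)/0.029704 = -0.924.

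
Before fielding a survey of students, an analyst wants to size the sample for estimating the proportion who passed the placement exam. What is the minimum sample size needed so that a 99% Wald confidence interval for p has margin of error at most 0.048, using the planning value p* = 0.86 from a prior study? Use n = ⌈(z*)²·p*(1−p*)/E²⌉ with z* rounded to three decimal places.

n = 347

z* = 2.576 at the 99% level.
p*(1−p*) = 0.86·0.14 = 0.1204.
Required n before rounding: 6.635776 × 0.1204 / 0.048² = 346.765.
Rounding up, n = 347.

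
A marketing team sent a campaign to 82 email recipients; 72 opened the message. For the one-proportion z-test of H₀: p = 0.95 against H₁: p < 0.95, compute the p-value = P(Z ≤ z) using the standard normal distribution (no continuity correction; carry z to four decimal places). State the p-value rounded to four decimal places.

p-value = 0.0014

The sample proportion is 72/82 = 0.87805.
Null standard error: √(0.95·0.05/82) = √0.000579268 = 0.024068.
z = (p̂ − p₀)/SE = (72/82 − 0.95)/0.024068 ≈ -2.9895.
p-value = P(Z ≤ z) with z = -2.9895 → 0.0014.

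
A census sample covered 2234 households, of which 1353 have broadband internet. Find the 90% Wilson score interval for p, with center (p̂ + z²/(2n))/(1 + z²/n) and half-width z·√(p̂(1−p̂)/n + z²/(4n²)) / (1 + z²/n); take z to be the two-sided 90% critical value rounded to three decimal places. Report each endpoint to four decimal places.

Here p̂ = 1353/2234 = 0.60564 and z = 1.645 (z² = 2.706025).
1 + z²/n = 1.001211.
Adjusted center: (0.60564 + z²/(2n))/1.001211 = 0.60551.
Radicand: p̂(1−p̂)/n + z²/(4n²) = 0.000106911 + 0.000000136 = 0.000107047.
Half-width = 1.645·√0.000107047/1.001211 = 0.01700.
Interval: 0.60551 ± 0.01700 → (0.5885, 0.6225).

(0.5885, 0.6225)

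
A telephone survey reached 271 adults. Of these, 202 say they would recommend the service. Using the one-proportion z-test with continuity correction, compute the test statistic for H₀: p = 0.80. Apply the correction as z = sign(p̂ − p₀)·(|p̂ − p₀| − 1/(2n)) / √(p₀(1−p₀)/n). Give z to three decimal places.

p̂ = 202/271 = 0.74539. p̂ − p₀ = -0.054613.
1/(2n) = 0.001845.
Corrected numerator: |-0.054613| − 0.001845 = 0.052768.
Null standard error: √(0.80·0.20/271) = √0.000590406 = 0.024298.
z = (−)0.052768/0.024298 = -2.172.

z = -2.172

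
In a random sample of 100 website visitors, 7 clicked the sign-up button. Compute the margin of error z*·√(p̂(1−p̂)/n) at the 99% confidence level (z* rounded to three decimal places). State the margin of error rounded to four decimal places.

The sample proportion is 7/100 = 0.07000.
SE = √(p̂(1−p̂)/n) = √(0.065100/100) = 0.025515.
The 99% critical value is z* = 2.576.
So ME = 0.0657.

ME = 0.0657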